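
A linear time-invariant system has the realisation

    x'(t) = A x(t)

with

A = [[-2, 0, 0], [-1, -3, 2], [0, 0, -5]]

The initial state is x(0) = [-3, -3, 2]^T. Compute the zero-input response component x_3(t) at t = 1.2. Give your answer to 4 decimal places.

0.0050

det(sI - A) = s^3 - (tr A)s^2 + (M11 + M22 + M33)s - det A, where Mii is the 2×2 principal minor of A obtained by deleting row i and column i.
tr A = (-2) + (-3) + (-5) = -10; M11 = (-3)·(-5) - 2·0 = 15 - 0 = 15; M22 = (-2)·(-5) - 0·0 = 10 - 0 = 10; M33 = (-2)·(-3) - 0·(-1) = 6 - 0 = 6; sum of minors = 31.
det A = (-2)·((-3)·(-5) - 2·0) - 0·((-1)·(-5) - 2·0) + 0·((-1)·0 - (-3)·0) = (-2)·15 - 0·5 + 0·0 = -30.
So p(s) = det(sI - A) = s^3 + 10s^2 + 31s + 30.
Rational-root test: any integer root divides 30. Testing small divisors, s = -2 works: p(-2) = -8 + 40 + (-62) + 30 = 0, so (s + 2) is a factor.
Dividing, p(s) = (s + 2)(s^2 + 8s + 15).
Factor s^2 + 8s + 15: two numbers with sum -8 and product 15 are -3 and -5, so s^2 + 8s + 15 = (s + 3)(s + 5).
Hence p(s) = (s + 2) (s + 3) (s + 5), with roots -5, -3, -2.
The eigenvalues -5, -3, -2 are distinct and real, so A is diagonalisable and x(t) = e^{At} x(0) = V diag(e^{λ_i t}) V^{-1} x(0), where the columns of V are the eigenvectors.
λ = -5: A - (-5)I = [[3, 0, 0], [-1, 2, 2], [0, 0, 0]]. v must be orthogonal to every row; (row 1) × (row 2) = [0, -6, 6], so take v_1 = [0, -1, 1]^T.
λ = -3: A - (-3)I = [[1, 0, 0], [-1, 0, 2], [0, 0, -2]]. v must be orthogonal to every row; (row 1) × (row 2) = [0, -2, 0], so take v_2 = [0, 1, 0]^T.
λ = -2: A - (-2)I = [[0, 0, 0], [-1, -1, 2], [0, 0, -3]]. v must be orthogonal to every row; (row 2) × (row 3) = [3, -3, 0], so take v_3 = [1, -1, 0]^T.
V = [v_1 v_2 v_3] = [[0, 0, 1], [-1, 1, -1], [1, 0, 0]] has det V = -1, so V^{-1} = adj(V)/det V = [[0, 0, 1], [1, 1, 1], [1, 0, 0]].
Modal coordinates z(0) = V^{-1} x(0): 0·(-3) + 0·(-3) + 1·2 = 2; 1·(-3) + 1·(-3) + 1·2 = -4; 1·(-3) + 0·(-3) + 0·2 = -3; so z(0) = [2, -4, -3]^T.
x_3(t) = Σ_i (v_i)_3 · z_i(0) · e^{λ_i t} (row 3 of V times the modal terms).
x_3(1.2) = 1·2·e^{-5·1.2} + 0·(-4)·e^{-3·1.2} + 0·(-3)·e^{-2·1.2} = 2·0.002479 + 0·0.027324 + 0·0.090718 = 0.0050.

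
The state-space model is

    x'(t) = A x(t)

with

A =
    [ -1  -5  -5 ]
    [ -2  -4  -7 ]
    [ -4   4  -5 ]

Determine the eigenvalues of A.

det(sI - A) = s^3 - (tr A)s^2 + (M11 + M22 + M33)s - det A, where Mii is the 2×2 principal minor of A obtained by deleting row i and column i.
tr A = (-1) + (-4) + (-5) = -10; M11 = (-4)·(-5) - (-7)·4 = 20 - (-28) = 48; M22 = (-1)·(-5) - (-5)·(-4) = 5 - 20 = -15; M33 = (-1)·(-4) - (-5)·(-2) = 4 - 10 = -6; sum of minors = 27.
det A = (-1)·((-4)·(-5) - (-7)·4) - (-5)·((-2)·(-5) - (-7)·(-4)) + (-5)·((-2)·4 - (-4)·(-4)) = (-1)·48 - (-5)·(-18) + (-5)·(-24) = -18.
So p(s) = det(sI - A) = s^3 + 10s^2 + 27s + 18.
Rational-root test: any integer root divides 18. Testing small divisors, s = -1 works: p(-1) = -1 + 10 + (-27) + 18 = 0, so (s + 1) is a factor.
Dividing, p(s) = (s + 1)(s^2 + 9s + 18).
Factor s^2 + 9s + 18: two numbers with sum -9 and product 18 are -3 and -6, so s^2 + 9s + 18 = (s + 3)(s + 6).
Hence p(s) = (s + 1) (s + 3) (s + 6), with roots -6, -3, -1.
All eigenvalues have negative real part, so the system is asymptotically stable.

-6, -3, -1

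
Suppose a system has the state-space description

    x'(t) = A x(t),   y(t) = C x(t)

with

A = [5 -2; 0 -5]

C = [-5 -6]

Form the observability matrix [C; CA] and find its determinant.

CA = [[-25, 40]]
Observability matrix O = [C; CA] = [[-5, -6], [-25, 40]]
det(O) = (-5)·40 - (-6)·(-25) = -200 - 150 = -350
Since det(O) ≠ 0, rank(O) = 2 and the system is completely observable.

-350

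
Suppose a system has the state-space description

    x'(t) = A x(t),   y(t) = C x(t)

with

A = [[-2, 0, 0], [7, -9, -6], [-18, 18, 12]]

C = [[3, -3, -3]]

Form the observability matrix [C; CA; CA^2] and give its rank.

CA = [[27, -27, -18]]
CA^2 = [[81, -81, -54]]
Observability matrix O = [C; CA; CA^2] = [[3, -3, -3], [27, -27, -18], [81, -81, -54]]
The columns c1, c2, c3 of O are linearly dependent: c1 + c2 = 0 (check each entry), so rank(O) ≤ 2.
The 2×2 minor from rows 1, 2, columns 1, 3 is 3·(-18) - (-3)·27 = -54 - (-81) = 27 ≠ 0, so rank(O) = 2.
rank(O) = 2 < n = 3, so the pair (A, C) is not completely observable.

2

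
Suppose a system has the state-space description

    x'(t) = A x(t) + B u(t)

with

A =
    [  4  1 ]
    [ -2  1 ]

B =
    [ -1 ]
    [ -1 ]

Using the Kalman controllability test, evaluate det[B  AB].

AB = [[-5], [1]]
Controllability matrix C = [B  AB] = [[-1, -5], [-1, 1]]
det(C) = (-1)·1 - (-5)·(-1) = -1 - 5 = -6
Since det(C) ≠ 0, rank(C) = 2 and the system is completely controllable.

-6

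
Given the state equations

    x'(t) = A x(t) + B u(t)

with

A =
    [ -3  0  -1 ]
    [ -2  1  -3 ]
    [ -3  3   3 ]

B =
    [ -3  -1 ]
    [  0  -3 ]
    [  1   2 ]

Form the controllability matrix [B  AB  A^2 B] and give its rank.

3

AB = [[8, 1], [3, -7], [12, 0]]
A^2B = [[-36, -3], [-49, -9], [21, -24]]
Controllability matrix C = [B  AB  A^2B] = [[-3, -1, 8, 1, -36, -3], [0, -3, 3, -7, -49, -9], [1, 2, 12, 0, 21, -24]]
Take the 3×3 submatrix of C formed by columns 1, 2, 3: [[-3, -1, 8], [0, -3, 3], [1, 2, 12]]. Its determinant is (-3)·((-3)·12 - 3·2) - (-1)·(0·12 - 3·1) + 8·(0·2 - (-3)·1) = (-3)·(-42) - (-1)·(-3) + 8·3 = 147 ≠ 0.
So rank(C) ≥ 3; since C has 3 rows, rank(C) = 3.
rank(C) = 3 = n, so the pair (A, B) is completely controllable.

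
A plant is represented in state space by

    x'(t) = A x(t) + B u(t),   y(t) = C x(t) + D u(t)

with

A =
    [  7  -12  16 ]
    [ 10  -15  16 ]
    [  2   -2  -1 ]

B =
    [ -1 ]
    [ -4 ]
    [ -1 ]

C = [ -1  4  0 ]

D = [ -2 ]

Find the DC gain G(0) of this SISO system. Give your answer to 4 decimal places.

G(0) = C(-A)^{-1}B + D = -C A^{-1} B + D.
det A = -15, so A^{-1} = (1/-15)·adj(A) = [[-47/15, 44/15, -16/5], [-14/5, 13/5, -16/5], [-2/3, 2/3, -1]]
A^{-1} B = [-27/5, -22/5, -1]^T
C A^{-1} B = -61/5
G(0) = D - C A^{-1} B = -2 - (-61/5) = 51/5 ≈ 10.2000

10.2000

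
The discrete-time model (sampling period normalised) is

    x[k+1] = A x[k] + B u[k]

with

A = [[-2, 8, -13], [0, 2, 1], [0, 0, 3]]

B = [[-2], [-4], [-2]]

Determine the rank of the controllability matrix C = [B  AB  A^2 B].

2

AB = [[-2], [-10], [-6]]
A^2B = [[2], [-26], [-18]]
Controllability matrix C = [B  AB  A^2B] = [[-2, -2, 2], [-4, -10, -26], [-2, -6, -18]]
The rows r1, r2, r3 of C are linearly dependent: r1 - 2·r2 + 3·r3 = 0 (check each entry), so rank(C) ≤ 2.
The 2×2 minor from rows 1, 2, columns 1, 2 is (-2)·(-10) - (-2)·(-4) = 20 - 8 = 12 ≠ 0, so rank(C) = 2.
rank(C) = 2 < n = 3, so the pair (A, B) is not completely controllable.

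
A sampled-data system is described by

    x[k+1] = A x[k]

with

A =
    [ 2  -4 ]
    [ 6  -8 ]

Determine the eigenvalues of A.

det(zI - A) = z^2 - (tr A)z + det A, with tr A = 2 + (-8) = -6 and det A = 2·(-8) - (-4)·6 = -16 - (-24) = 8.
So p(z) = det(zI - A) = z^2 + 6z + 8.
Factor z^2 + 6z + 8: two numbers with sum -6 and product 8 are -2 and -4, so z^2 + 6z + 8 = (z + 2)(z + 4).
Hence p(z) = (z + 2) (z + 4), with roots -4, -2.

-4, -2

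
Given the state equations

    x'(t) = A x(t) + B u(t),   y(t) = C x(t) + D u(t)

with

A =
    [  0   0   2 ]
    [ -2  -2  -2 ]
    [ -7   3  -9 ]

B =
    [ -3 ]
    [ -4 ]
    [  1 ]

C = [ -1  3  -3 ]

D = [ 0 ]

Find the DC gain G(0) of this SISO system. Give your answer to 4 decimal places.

-5.8000

G(0) = C(-A)^{-1}B + D = -C A^{-1} B + D.
det A = -40, so A^{-1} = (1/-40)·adj(A) = [[-3/5, -3/20, -1/10], [1/10, -7/20, 1/10], [1/2, 0, 0]]
A^{-1} B = [23/10, 6/5, -3/2]^T
C A^{-1} B = 29/5
G(0) = D - C A^{-1} B = 0 - (29/5) = -29/5 ≈ -5.8000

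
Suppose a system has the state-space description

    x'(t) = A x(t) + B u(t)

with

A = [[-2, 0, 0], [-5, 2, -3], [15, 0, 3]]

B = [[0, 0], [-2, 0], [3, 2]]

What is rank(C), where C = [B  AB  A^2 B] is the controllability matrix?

AB = [[0, 0], [-13, -6], [9, 6]]
A^2B = [[0, 0], [-53, -30], [27, 18]]
Controllability matrix C = [B  AB  A^2B] = [[0, 0, 0, 0, 0, 0], [-2, 0, -13, -6, -53, -30], [3, 2, 9, 6, 27, 18]]
Row 1 of C is identically zero, so rank(C) ≤ 2.
The 2×2 minor from rows 2, 3, columns 1, 2 is (-2)·2 - 0·3 = -4 - 0 = -4 ≠ 0, so rank(C) = 2.
rank(C) = 2 < n = 3, so the pair (A, B) is not completely controllable.

2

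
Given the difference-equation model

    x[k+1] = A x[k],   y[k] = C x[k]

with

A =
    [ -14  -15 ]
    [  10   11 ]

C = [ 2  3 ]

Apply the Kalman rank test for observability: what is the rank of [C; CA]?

1

CA = [[2, 3]]
Observability matrix O = [C; CA] = [[2, 3], [2, 3]]
Every row of O is a scalar multiple of row 1 = [2, 3] (multipliers 1, 1), so the rows span a one-dimensional space.
O ≠ 0, hence rank(O) = 1.
rank(O) = 1 < n = 2, so the pair (A, C) is not completely observable.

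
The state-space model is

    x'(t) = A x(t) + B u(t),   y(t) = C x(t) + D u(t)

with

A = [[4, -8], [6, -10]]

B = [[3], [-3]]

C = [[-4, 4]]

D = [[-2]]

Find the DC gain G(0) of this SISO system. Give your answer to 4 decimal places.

-14.0000

G(0) = C(-A)^{-1}B + D = -C A^{-1} B + D.
det A = 8, so A^{-1} = (1/8)·adj(A) = [[-5/4, 1], [-3/4, 1/2]]
A^{-1} B = [-27/4, -15/4]^T
C A^{-1} B = 12
G(0) = D - C A^{-1} B = -2 - (12) = -14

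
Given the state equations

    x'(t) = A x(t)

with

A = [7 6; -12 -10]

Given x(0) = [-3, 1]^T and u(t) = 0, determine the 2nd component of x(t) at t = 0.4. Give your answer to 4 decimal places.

det(sI - A) = s^2 - (tr A)s + det A, with tr A = 7 + (-10) = -3 and det A = 7·(-10) - 6·(-12) = -70 - (-72) = 2.
So p(s) = det(sI - A) = s^2 + 3s + 2.
Factor s^2 + 3s + 2: two numbers with sum -3 and product 2 are -1 and -2, so s^2 + 3s + 2 = (s + 1)(s + 2).
Hence p(s) = (s + 1) (s + 2), with roots -2, -1.
The eigenvalues -2, -1 are distinct and real, so A is diagonalisable and x(t) = e^{At} x(0) = V diag(e^{λ_i t}) V^{-1} x(0), where the columns of V are the eigenvectors.
λ = -2: A - (-2)I = [[9, 6], [-12, -8]]. Row 1 gives 9·v1 + 6·v2 = 0, so take v_1 = [-2, 3]^T.
λ = -1: A - (-1)I = [[8, 6], [-12, -9]]. Row 1 gives 8·v1 + 6·v2 = 0, so take v_2 = [-3, 4]^T.
V = [v_1 v_2] = [[-2, -3], [3, 4]] has det V = 1, so V^{-1} = adj(V)/det V = [[4, 3], [-3, -2]].
Modal coordinates z(0) = V^{-1} x(0): 4·(-3) + 3·1 = -9; (-3)·(-3) + (-2)·1 = 7; so z(0) = [-9, 7]^T.
x_2(t) = Σ_i (v_i)_2 · z_i(0) · e^{λ_i t} (row 2 of V times the modal terms).
x_2(0.4) = 3·(-9)·e^{-2·0.4} + 4·7·e^{-1·0.4} = (-27)·0.449329 + 28·0.670320 = 6.6371.

6.6371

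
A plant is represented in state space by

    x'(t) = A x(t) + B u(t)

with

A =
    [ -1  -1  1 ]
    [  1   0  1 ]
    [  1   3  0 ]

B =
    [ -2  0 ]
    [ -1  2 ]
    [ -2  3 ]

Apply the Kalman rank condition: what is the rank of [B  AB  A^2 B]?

3

AB = [[1, 1], [-4, 3], [-5, 6]]
A^2B = [[-2, 2], [-4, 7], [-11, 10]]
Controllability matrix C = [B  AB  A^2B] = [[-2, 0, 1, 1, -2, 2], [-1, 2, -4, 3, -4, 7], [-2, 3, -5, 6, -11, 10]]
Take the 3×3 submatrix of C formed by columns 1, 2, 3: [[-2, 0, 1], [-1, 2, -4], [-2, 3, -5]]. Its determinant is (-2)·(2·(-5) - (-4)·3) - 0·((-1)·(-5) - (-4)·(-2)) + 1·((-1)·3 - 2·(-2)) = (-2)·2 - 0·(-3) + 1·1 = -3 ≠ 0.
So rank(C) ≥ 3; since C has 3 rows, rank(C) = 3.
rank(C) = 3 = n, so the pair (A, B) is completely controllable.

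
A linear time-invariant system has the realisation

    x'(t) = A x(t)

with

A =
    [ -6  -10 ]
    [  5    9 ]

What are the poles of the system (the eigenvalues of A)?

det(sI - A) = s^2 - (tr A)s + det A, with tr A = (-6) + 9 = 3 and det A = (-6)·9 - (-10)·5 = -54 - (-50) = -4.
So p(s) = det(sI - A) = s^2 - 3s - 4.
Factor s^2 - 3s - 4: two numbers with sum 3 and product -4 are 4 and -1, so s^2 - 3s - 4 = (s - 4)(s + 1).
Hence p(s) = (s - 4) (s + 1), with roots -1, 4.
At least one eigenvalue has non-negative real part, so the system is not asymptotically stable.

-1, 4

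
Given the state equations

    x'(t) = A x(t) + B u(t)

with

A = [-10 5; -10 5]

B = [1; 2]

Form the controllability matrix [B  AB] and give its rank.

AB = [[0], [0]]
Controllability matrix C = [B  AB] = [[1, 0], [2, 0]]
Every column of C is a scalar multiple of column 1 = [1, 2] (multipliers 1, 0), so the columns span a one-dimensional space.
C ≠ 0, hence rank(C) = 1.
rank(C) = 1 < n = 2, so the pair (A, B) is not completely controllable.

1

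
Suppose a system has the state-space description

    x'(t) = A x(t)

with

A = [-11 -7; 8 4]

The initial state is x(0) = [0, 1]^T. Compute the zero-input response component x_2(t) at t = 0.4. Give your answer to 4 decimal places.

det(sI - A) = s^2 - (tr A)s + det A, with tr A = (-11) + 4 = -7 and det A = (-11)·4 - (-7)·8 = -44 - (-56) = 12.
So p(s) = det(sI - A) = s^2 + 7s + 12.
Factor s^2 + 7s + 12: two numbers with sum -7 and product 12 are -3 and -4, so s^2 + 7s + 12 = (s + 3)(s + 4).
Hence p(s) = (s + 3) (s + 4), with roots -4, -3.
The eigenvalues -4, -3 are distinct and real, so A is diagonalisable and x(t) = e^{At} x(0) = V diag(e^{λ_i t}) V^{-1} x(0), where the columns of V are the eigenvectors.
λ = -4: A - (-4)I = [[-7, -7], [8, 8]]. Row 1 gives (-7)·v1 + (-7)·v2 = 0, so take v_1 = [-1, 1]^T.
λ = -3: A - (-3)I = [[-8, -7], [8, 7]]. Row 1 gives (-8)·v1 + (-7)·v2 = 0, so take v_2 = [-7, 8]^T.
V = [v_1 v_2] = [[-1, -7], [1, 8]] has det V = -1, so V^{-1} = adj(V)/det V = [[-8, -7], [1, 1]].
Modal coordinates z(0) = V^{-1} x(0): (-8)·0 + (-7)·1 = -7; 1·0 + 1·1 = 1; so z(0) = [-7, 1]^T.
x_2(t) = Σ_i (v_i)_2 · z_i(0) · e^{λ_i t} (row 2 of V times the modal terms).
x_2(0.4) = 1·(-7)·e^{-4·0.4} + 8·1·e^{-3·0.4} = (-7)·0.201897 + 8·0.301194 = 0.9963.

0.9963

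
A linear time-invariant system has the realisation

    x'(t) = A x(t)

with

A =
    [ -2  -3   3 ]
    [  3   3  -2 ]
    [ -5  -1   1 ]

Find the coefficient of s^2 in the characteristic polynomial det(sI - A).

Expand det(sI - A) for the 3×3 matrix.
p(s) = s^3 - 2s^2 + 17s - 13.
(Check: constant term = det(-A) = (-1)^3 det A = -13; coefficient of s^2 = -tr A = -2.)
The coefficient of s^2 is -2.

-2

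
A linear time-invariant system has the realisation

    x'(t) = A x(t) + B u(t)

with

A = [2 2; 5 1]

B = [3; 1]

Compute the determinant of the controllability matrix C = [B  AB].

AB = [[8], [16]]
Controllability matrix C = [B  AB] = [[3, 8], [1, 16]]
det(C) = 3·16 - 8·1 = 48 - 8 = 40
Since det(C) ≠ 0, rank(C) = 2 and the system is completely controllable.

40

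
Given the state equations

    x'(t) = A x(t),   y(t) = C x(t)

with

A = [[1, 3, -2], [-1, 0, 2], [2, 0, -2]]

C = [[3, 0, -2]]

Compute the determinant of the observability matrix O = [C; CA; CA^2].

372

CA = [[-1, 9, -2]]
CA^2 = [[-14, -3, 24]]
Observability matrix O = [C; CA; CA^2] = [[3, 0, -2], [-1, 9, -2], [-14, -3, 24]]
Expanding along the first row, det(O) = 3·(9·24 - (-2)·(-3)) - 0·((-1)·24 - (-2)·(-14)) + (-2)·((-1)·(-3) - 9·(-14)) = 3·210 - 0·(-52) + (-2)·129 = 372
Since det(O) ≠ 0, rank(O) = 3 and the system is completely observable.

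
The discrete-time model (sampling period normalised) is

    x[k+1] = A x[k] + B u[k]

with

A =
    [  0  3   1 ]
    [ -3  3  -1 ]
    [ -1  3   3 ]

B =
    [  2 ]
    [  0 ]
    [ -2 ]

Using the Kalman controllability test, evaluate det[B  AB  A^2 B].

AB = [[-2], [-4], [-8]]
A^2B = [[-20], [2], [-34]]
Controllability matrix C = [B  AB  A^2B] = [[2, -2, -20], [0, -4, 2], [-2, -8, -34]]
Expanding along the first row, det(C) = 2·((-4)·(-34) - 2·(-8)) - (-2)·(0·(-34) - 2·(-2)) + (-20)·(0·(-8) - (-4)·(-2)) = 2·152 - (-2)·4 + (-20)·(-8) = 472
Since det(C) ≠ 0, rank(C) = 3 and the system is completely controllable.

472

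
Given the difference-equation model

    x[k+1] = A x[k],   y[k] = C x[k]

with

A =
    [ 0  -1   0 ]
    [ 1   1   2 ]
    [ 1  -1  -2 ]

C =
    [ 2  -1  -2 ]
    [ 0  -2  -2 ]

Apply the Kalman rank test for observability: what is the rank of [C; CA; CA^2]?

3

CA = [[-3, -1, 2], [-4, 0, 0]]
CA^2 = [[1, 0, -6], [0, 4, 0]]
Observability matrix O = [C; CA; CA^2] = [[2, -1, -2], [0, -2, -2], [-3, -1, 2], [-4, 0, 0], [1, 0, -6], [0, 4, 0]]
Take the 3×3 submatrix of O formed by rows 1, 2, 3: [[2, -1, -2], [0, -2, -2], [-3, -1, 2]]. Its determinant is 2·((-2)·2 - (-2)·(-1)) - (-1)·(0·2 - (-2)·(-3)) + (-2)·(0·(-1) - (-2)·(-3)) = 2·(-6) - (-1)·(-6) + (-2)·(-6) = -6 ≠ 0.
So rank(O) ≥ 3; since O has 3 columns, rank(O) = 3.
rank(O) = 3 = n, so the pair (A, C) is completely observable.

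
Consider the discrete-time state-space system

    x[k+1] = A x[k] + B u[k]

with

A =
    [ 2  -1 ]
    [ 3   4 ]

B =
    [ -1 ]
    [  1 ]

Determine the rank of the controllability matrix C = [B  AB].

2

AB = [[-3], [1]]
Controllability matrix C = [B  AB] = [[-1, -3], [1, 1]]
det(C) = (-1)·1 - (-3)·1 = -1 - (-3) = 2 ≠ 0, so rank(C) = 2.
rank(C) = 2 = n, so the pair (A, B) is completely controllable.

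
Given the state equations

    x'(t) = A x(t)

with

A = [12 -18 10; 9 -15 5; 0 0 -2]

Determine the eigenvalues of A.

det(sI - A) = s^3 - (tr A)s^2 + (M11 + M22 + M33)s - det A, where Mii is the 2×2 principal minor of A obtained by deleting row i and column i.
tr A = 12 + (-15) + (-2) = -5; M11 = (-15)·(-2) - 5·0 = 30 - 0 = 30; M22 = 12·(-2) - 10·0 = -24 - 0 = -24; M33 = 12·(-15) - (-18)·9 = -180 - (-162) = -18; sum of minors = -12.
det A = 12·((-15)·(-2) - 5·0) - (-18)·(9·(-2) - 5·0) + 10·(9·0 - (-15)·0) = 12·30 - (-18)·(-18) + 10·0 = 36.
So p(s) = det(sI - A) = s^3 + 5s^2 - 12s - 36.
Rational-root test: any integer root divides -36. Testing small divisors, s = -2 works: p(-2) = -8 + 20 + 24 + (-36) = 0, so (s + 2) is a factor.
Dividing, p(s) = (s + 2)(s^2 + 3s - 18).
Factor s^2 + 3s - 18: two numbers with sum -3 and product -18 are 3 and -6, so s^2 + 3s - 18 = (s - 3)(s + 6).
Hence p(s) = (s - 3) (s + 2) (s + 6), with roots -6, -2, 3.
At least one eigenvalue has non-negative real part, so the system is not asymptotically stable.

-6, -2, 3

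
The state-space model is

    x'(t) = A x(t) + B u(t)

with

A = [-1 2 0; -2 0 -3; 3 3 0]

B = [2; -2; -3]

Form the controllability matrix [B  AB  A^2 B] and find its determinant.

462

AB = [[-6], [5], [0]]
A^2B = [[16], [12], [-3]]
Controllability matrix C = [B  AB  A^2B] = [[2, -6, 16], [-2, 5, 12], [-3, 0, -3]]
Expanding along the first row, det(C) = 2·(5·(-3) - 12·0) - (-6)·((-2)·(-3) - 12·(-3)) + 16·((-2)·0 - 5·(-3)) = 2·(-15) - (-6)·42 + 16·15 = 462
Since det(C) ≠ 0, rank(C) = 3 and the system is completely controllable.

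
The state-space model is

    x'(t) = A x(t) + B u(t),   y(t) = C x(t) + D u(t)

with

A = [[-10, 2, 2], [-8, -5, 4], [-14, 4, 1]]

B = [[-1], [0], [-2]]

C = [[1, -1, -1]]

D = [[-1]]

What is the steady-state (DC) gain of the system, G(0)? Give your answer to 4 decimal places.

-0.8333

G(0) = C(-A)^{-1}B + D = -C A^{-1} B + D.
det A = -90, so A^{-1} = (1/-90)·adj(A) = [[7/30, -1/15, -1/5], [8/15, -1/5, -4/15], [17/15, -2/15, -11/15]]
A^{-1} B = [1/6, 0, 1/3]^T
C A^{-1} B = -1/6
G(0) = D - C A^{-1} B = -1 - (-1/6) = -5/6 ≈ -0.8333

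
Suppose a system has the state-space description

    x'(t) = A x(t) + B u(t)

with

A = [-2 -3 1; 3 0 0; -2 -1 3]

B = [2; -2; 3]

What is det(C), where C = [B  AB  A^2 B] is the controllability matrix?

797

AB = [[5], [6], [7]]
A^2B = [[-21], [15], [5]]
Controllability matrix C = [B  AB  A^2B] = [[2, 5, -21], [-2, 6, 15], [3, 7, 5]]
Expanding along the first row, det(C) = 2·(6·5 - 15·7) - 5·((-2)·5 - 15·3) + (-21)·((-2)·7 - 6·3) = 2·(-75) - 5·(-55) + (-21)·(-32) = 797
Since det(C) ≠ 0, rank(C) = 3 and the system is completely controllable.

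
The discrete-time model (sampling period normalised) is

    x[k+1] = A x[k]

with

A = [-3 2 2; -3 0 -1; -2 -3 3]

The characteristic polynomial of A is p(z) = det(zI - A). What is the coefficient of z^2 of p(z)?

0

Expand det(zI - A) for the 3×3 matrix.
p(z) = z^3 - 2z - 49.
(Check: constant term = det(-A) = (-1)^3 det A = -49; coefficient of z^2 = -tr A = 0.)
The coefficient of z^2 is 0.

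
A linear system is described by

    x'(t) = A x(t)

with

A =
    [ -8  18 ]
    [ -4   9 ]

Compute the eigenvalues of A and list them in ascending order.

0, 1

det(sI - A) = s^2 - (tr A)s + det A, with tr A = (-8) + 9 = 1 and det A = (-8)·9 - 18·(-4) = -72 - (-72) = 0.
So p(s) = det(sI - A) = s^2 - s.
Factor s^2 - s: two numbers with sum 1 and product 0 are 1 and 0, so s^2 - s = s(s - 1).
Hence p(s) = s (s - 1), with roots 0, 1.
At least one eigenvalue has non-negative real part, so the system is not asymptotically stable.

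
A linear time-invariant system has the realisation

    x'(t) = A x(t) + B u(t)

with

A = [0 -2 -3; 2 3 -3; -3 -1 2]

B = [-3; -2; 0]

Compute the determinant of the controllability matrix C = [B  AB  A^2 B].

-847

AB = [[4], [-12], [11]]
A^2B = [[-9], [-61], [22]]
Controllability matrix C = [B  AB  A^2B] = [[-3, 4, -9], [-2, -12, -61], [0, 11, 22]]
Expanding along the first row, det(C) = (-3)·((-12)·22 - (-61)·11) - 4·((-2)·22 - (-61)·0) + (-9)·((-2)·11 - (-12)·0) = (-3)·407 - 4·(-44) + (-9)·(-22) = -847
Since det(C) ≠ 0, rank(C) = 3 and the system is completely controllable.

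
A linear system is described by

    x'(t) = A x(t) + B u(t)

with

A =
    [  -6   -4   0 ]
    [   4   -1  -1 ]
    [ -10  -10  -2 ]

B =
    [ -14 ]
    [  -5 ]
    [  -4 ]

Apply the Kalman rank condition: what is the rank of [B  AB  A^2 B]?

AB = [[104], [-47], [198]]
A^2B = [[-436], [265], [-966]]
Controllability matrix C = [B  AB  A^2B] = [[-14, 104, -436], [-5, -47, 265], [-4, 198, -966]]
The rows r1, r2, r3 of C are linearly dependent: -r1 + 2·r2 + r3 = 0 (check each entry), so rank(C) ≤ 2.
The 2×2 minor from rows 1, 2, columns 1, 2 is (-14)·(-47) - 104·(-5) = 658 - (-520) = 1178 ≠ 0, so rank(C) = 2.
rank(C) = 2 < n = 3, so the pair (A, B) is not completely controllable.

2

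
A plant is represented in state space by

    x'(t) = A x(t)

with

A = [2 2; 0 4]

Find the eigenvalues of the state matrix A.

2, 4

det(sI - A) = s^2 - (tr A)s + det A, with tr A = 2 + 4 = 6 and det A = 2·4 - 2·0 = 8 - 0 = 8.
So p(s) = det(sI - A) = s^2 - 6s + 8.
Factor s^2 - 6s + 8: two numbers with sum 6 and product 8 are 4 and 2, so s^2 - 6s + 8 = (s - 4)(s - 2).
Hence p(s) = (s - 4) (s - 2), with roots 2, 4.
At least one eigenvalue has non-negative real part, so the system is not asymptotically stable.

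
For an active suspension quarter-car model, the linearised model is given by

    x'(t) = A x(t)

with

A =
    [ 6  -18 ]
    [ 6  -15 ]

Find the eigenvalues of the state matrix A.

det(sI - A) = s^2 - (tr A)s + det A, with tr A = 6 + (-15) = -9 and det A = 6·(-15) - (-18)·6 = -90 - (-108) = 18.
So p(s) = det(sI - A) = s^2 + 9s + 18.
Factor s^2 + 9s + 18: two numbers with sum -9 and product 18 are -3 and -6, so s^2 + 9s + 18 = (s + 3)(s + 6).
Hence p(s) = (s + 3) (s + 6), with roots -6, -3.
All eigenvalues have negative real part, so the system is asymptotically stable.

-6, -3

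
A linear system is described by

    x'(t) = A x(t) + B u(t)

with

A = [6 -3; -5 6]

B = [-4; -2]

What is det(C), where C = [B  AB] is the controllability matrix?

AB = [[-18], [8]]
Controllability matrix C = [B  AB] = [[-4, -18], [-2, 8]]
det(C) = (-4)·8 - (-18)·(-2) = -32 - 36 = -68
Since det(C) ≠ 0, rank(C) = 2 and the system is completely controllable.

-68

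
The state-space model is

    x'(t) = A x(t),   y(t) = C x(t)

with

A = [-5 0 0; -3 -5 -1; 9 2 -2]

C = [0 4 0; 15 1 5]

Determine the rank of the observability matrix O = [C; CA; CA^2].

2

CA = [[-12, -20, -4], [-33, 5, -11]]
CA^2 = [[84, 92, 28], [51, -47, 17]]
Observability matrix O = [C; CA; CA^2] = [[0, 4, 0], [15, 1, 5], [-12, -20, -4], [-33, 5, -11], [84, 92, 28], [51, -47, 17]]
The columns c1, c2, c3 of O are linearly dependent: -c1 + 3·c3 = 0 (check each entry), so rank(O) ≤ 2.
The 2×2 minor from rows 1, 2, columns 1, 2 is 0·1 - 4·15 = 0 - 60 = -60 ≠ 0, so rank(O) = 2.
rank(O) = 2 < n = 3, so the pair (A, C) is not completely observable.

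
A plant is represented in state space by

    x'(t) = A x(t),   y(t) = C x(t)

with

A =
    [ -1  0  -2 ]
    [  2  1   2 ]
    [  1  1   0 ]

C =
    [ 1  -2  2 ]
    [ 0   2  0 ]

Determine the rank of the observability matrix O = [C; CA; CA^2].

3

CA = [[-3, 0, -6], [4, 2, 4]]
CA^2 = [[-3, -6, 6], [4, 6, -4]]
Observability matrix O = [C; CA; CA^2] = [[1, -2, 2], [0, 2, 0], [-3, 0, -6], [4, 2, 4], [-3, -6, 6], [4, 6, -4]]
Take the 3×3 submatrix of O formed by rows 1, 2, 4: [[1, -2, 2], [0, 2, 0], [4, 2, 4]]. Its determinant is 1·(2·4 - 0·2) - (-2)·(0·4 - 0·4) + 2·(0·2 - 2·4) = 1·8 - (-2)·0 + 2·(-8) = -8 ≠ 0.
So rank(O) ≥ 3; since O has 3 columns, rank(O) = 3.
rank(O) = 3 = n, so the pair (A, C) is completely observable.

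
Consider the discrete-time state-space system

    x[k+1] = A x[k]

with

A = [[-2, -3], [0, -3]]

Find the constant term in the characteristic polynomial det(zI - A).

6

For a 2×2 matrix, det(zI - A) = z^2 - (tr A)z + det A.
tr A = -5, det A = 6.
So p(z) = z^2 + 5z + 6.
The constant term is 6.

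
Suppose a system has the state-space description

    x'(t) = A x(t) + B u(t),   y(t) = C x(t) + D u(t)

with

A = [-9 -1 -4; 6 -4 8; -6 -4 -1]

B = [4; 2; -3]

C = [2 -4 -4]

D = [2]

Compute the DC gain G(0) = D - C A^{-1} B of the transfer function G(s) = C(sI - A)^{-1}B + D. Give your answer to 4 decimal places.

G(0) = C(-A)^{-1}B + D = -C A^{-1} B + D.
det A = -90, so A^{-1} = (1/-90)·adj(A) = [[-2/5, -1/6, 4/15], [7/15, 1/6, -8/15], [8/15, 1/3, -7/15]]
A^{-1} B = [-41/15, 19/5, 21/5]^T
C A^{-1} B = -562/15
G(0) = D - C A^{-1} B = 2 - (-562/15) = 592/15 ≈ 39.4667

39.4667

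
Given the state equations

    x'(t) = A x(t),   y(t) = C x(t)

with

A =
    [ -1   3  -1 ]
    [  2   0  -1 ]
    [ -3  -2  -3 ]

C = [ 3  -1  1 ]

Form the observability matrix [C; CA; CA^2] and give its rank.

CA = [[-8, 7, -5]]
CA^2 = [[37, -14, 16]]
Observability matrix O = [C; CA; CA^2] = [[3, -1, 1], [-8, 7, -5], [37, -14, 16]]
det(O) = 3·(7·16 - (-5)·(-14)) - (-1)·((-8)·16 - (-5)·37) + 1·((-8)·(-14) - 7·37) = 3·42 - (-1)·57 + 1·(-147) = 36 ≠ 0, so rank(O) = 3.
rank(O) = 3 = n, so the pair (A, C) is completely observable.

3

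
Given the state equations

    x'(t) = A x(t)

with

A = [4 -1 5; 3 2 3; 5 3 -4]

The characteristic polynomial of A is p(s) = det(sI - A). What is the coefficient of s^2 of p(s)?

Expand det(sI - A) for the 3×3 matrix.
p(s) = s^3 - 2s^2 - 47s + 100.
(Check: constant term = det(-A) = (-1)^3 det A = 100; coefficient of s^2 = -tr A = -2.)
The coefficient of s^2 is -2.

-2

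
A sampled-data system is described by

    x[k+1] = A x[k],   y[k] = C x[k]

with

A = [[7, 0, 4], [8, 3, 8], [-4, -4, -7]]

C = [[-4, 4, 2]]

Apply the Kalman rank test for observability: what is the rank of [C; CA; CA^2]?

1

CA = [[-4, 4, 2]]
CA^2 = [[-4, 4, 2]]
Observability matrix O = [C; CA; CA^2] = [[-4, 4, 2], [-4, 4, 2], [-4, 4, 2]]
Every row of O is a scalar multiple of row 1 = [-4, 4, 2] (multipliers 1, 1, 1), so the rows span a one-dimensional space.
O ≠ 0, hence rank(O) = 1.
rank(O) = 1 < n = 3, so the pair (A, C) is not completely observable.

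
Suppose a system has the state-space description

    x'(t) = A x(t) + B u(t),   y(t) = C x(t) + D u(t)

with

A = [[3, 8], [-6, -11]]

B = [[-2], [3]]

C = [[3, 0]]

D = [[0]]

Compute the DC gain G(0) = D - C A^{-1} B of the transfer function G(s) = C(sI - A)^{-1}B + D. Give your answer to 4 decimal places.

G(0) = C(-A)^{-1}B + D = -C A^{-1} B + D.
det A = 15, so A^{-1} = (1/15)·adj(A) = [[-11/15, -8/15], [2/5, 1/5]]
A^{-1} B = [-2/15, -1/5]^T
C A^{-1} B = -2/5
G(0) = D - C A^{-1} B = 0 - (-2/5) = 2/5 ≈ 0.4000

0.4000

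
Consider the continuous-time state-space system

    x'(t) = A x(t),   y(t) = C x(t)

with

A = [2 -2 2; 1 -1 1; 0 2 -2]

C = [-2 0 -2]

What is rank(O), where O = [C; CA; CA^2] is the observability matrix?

CA = [[-4, 0, 0]]
CA^2 = [[-8, 8, -8]]
Observability matrix O = [C; CA; CA^2] = [[-2, 0, -2], [-4, 0, 0], [-8, 8, -8]]
det(O) = (-2)·(0·(-8) - 0·8) - 0·((-4)·(-8) - 0·(-8)) + (-2)·((-4)·8 - 0·(-8)) = (-2)·0 - 0·32 + (-2)·(-32) = 64 ≠ 0, so rank(O) = 3.
rank(O) = 3 = n, so the pair (A, C) is completely observable.

3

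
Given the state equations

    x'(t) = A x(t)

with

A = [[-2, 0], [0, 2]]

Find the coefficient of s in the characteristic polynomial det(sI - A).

For a 2×2 matrix, det(sI - A) = s^2 - (tr A)s + det A.
tr A = 0, det A = -4.
So p(s) = s^2 - 4.
The coefficient of s is 0.

0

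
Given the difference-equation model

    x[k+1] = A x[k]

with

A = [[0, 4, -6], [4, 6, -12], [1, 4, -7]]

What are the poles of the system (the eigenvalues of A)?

det(zI - A) = z^3 - (tr A)z^2 + (M11 + M22 + M33)z - det A, where Mii is the 2×2 principal minor of A obtained by deleting row i and column i.
tr A = 0 + 6 + (-7) = -1; M11 = 6·(-7) - (-12)·4 = -42 - (-48) = 6; M22 = 0·(-7) - (-6)·1 = 0 - (-6) = 6; M33 = 0·6 - 4·4 = 0 - 16 = -16; sum of minors = -4.
det A = 0·(6·(-7) - (-12)·4) - 4·(4·(-7) - (-12)·1) + (-6)·(4·4 - 6·1) = 0·6 - 4·(-16) + (-6)·10 = 4.
So p(z) = det(zI - A) = z^3 + z^2 - 4z - 4.
Rational-root test: any integer root divides -4. Testing small divisors, z = -1 works: p(-1) = -1 + 1 + 4 + (-4) = 0, so (z + 1) is a factor.
Dividing, p(z) = (z + 1)(z^2 - 4).
Factor z^2 - 4: two numbers with sum 0 and product -4 are 2 and -2, so z^2 - 4 = (z - 2)(z + 2).
Hence p(z) = (z - 2) (z + 1) (z + 2), with roots -2, -1, 2.

-2, -1, 2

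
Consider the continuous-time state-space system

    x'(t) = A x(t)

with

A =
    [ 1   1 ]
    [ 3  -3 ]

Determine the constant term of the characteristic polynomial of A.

-6

For a 2×2 matrix, det(sI - A) = s^2 - (tr A)s + det A.
tr A = -2, det A = -6.
So p(s) = s^2 + 2s - 6.
The constant term is -6.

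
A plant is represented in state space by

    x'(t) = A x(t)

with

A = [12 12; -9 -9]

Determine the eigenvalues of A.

0, 3

det(sI - A) = s^2 - (tr A)s + det A, with tr A = 12 + (-9) = 3 and det A = 12·(-9) - 12·(-9) = -108 - (-108) = 0.
So p(s) = det(sI - A) = s^2 - 3s.
Factor s^2 - 3s: two numbers with sum 3 and product 0 are 3 and 0, so s^2 - 3s = s(s - 3).
Hence p(s) = s (s - 3), with roots 0, 3.
At least one eigenvalue has non-negative real part, so the system is not asymptotically stable.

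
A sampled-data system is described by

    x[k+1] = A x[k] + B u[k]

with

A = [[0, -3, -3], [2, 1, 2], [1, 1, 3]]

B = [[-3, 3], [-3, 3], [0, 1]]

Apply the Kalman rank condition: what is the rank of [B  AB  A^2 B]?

AB = [[9, -12], [-9, 11], [-6, 9]]
A^2B = [[45, -60], [-3, 5], [-18, 26]]
Controllability matrix C = [B  AB  A^2B] = [[-3, 3, 9, -12, 45, -60], [-3, 3, -9, 11, -3, 5], [0, 1, -6, 9, -18, 26]]
Take the 3×3 submatrix of C formed by columns 1, 2, 3: [[-3, 3, 9], [-3, 3, -9], [0, 1, -6]]. Its determinant is (-3)·(3·(-6) - (-9)·1) - 3·((-3)·(-6) - (-9)·0) + 9·((-3)·1 - 3·0) = (-3)·(-9) - 3·18 + 9·(-3) = -54 ≠ 0.
So rank(C) ≥ 3; since C has 3 rows, rank(C) = 3.
rank(C) = 3 = n, so the pair (A, B) is completely controllable.

3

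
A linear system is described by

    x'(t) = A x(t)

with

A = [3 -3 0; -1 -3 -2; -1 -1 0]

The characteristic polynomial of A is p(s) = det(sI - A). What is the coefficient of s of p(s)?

-14

Expand det(sI - A) for the 3×3 matrix.
p(s) = s^3 - 14s + 12.
(Check: constant term = det(-A) = (-1)^3 det A = 12; coefficient of s^2 = -tr A = 0.)
The coefficient of s is -14.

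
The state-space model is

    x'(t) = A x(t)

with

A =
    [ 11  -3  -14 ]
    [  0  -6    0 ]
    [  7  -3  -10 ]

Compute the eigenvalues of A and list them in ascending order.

-6, -3, 4

det(sI - A) = s^3 - (tr A)s^2 + (M11 + M22 + M33)s - det A, where Mii is the 2×2 principal minor of A obtained by deleting row i and column i.
tr A = 11 + (-6) + (-10) = -5; M11 = (-6)·(-10) - 0·(-3) = 60 - 0 = 60; M22 = 11·(-10) - (-14)·7 = -110 - (-98) = -12; M33 = 11·(-6) - (-3)·0 = -66 - 0 = -66; sum of minors = -18.
det A = 11·((-6)·(-10) - 0·(-3)) - (-3)·(0·(-10) - 0·7) + (-14)·(0·(-3) - (-6)·7) = 11·60 - (-3)·0 + (-14)·42 = 72.
So p(s) = det(sI - A) = s^3 + 5s^2 - 18s - 72.
Rational-root test: any integer root divides -72. Testing small divisors, s = -3 works: p(-3) = -27 + 45 + 54 + (-72) = 0, so (s + 3) is a factor.
Dividing, p(s) = (s + 3)(s^2 + 2s - 24).
Factor s^2 + 2s - 24: two numbers with sum -2 and product -24 are 4 and -6, so s^2 + 2s - 24 = (s - 4)(s + 6).
Hence p(s) = (s - 4) (s + 3) (s + 6), with roots -6, -3, 4.
At least one eigenvalue has non-negative real part, so the system is not asymptotically stable.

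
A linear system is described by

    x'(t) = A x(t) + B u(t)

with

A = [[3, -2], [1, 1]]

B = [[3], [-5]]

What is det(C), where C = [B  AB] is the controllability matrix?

89

AB = [[19], [-2]]
Controllability matrix C = [B  AB] = [[3, 19], [-5, -2]]
det(C) = 3·(-2) - 19·(-5) = -6 - (-95) = 89
Since det(C) ≠ 0, rank(C) = 2 and the system is completely controllable.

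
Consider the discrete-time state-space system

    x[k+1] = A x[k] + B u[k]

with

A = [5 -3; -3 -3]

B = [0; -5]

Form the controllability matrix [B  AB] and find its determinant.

AB = [[15], [15]]
Controllability matrix C = [B  AB] = [[0, 15], [-5, 15]]
det(C) = 0·15 - 15·(-5) = 0 - (-75) = 75
Since det(C) ≠ 0, rank(C) = 2 and the system is completely controllable.

75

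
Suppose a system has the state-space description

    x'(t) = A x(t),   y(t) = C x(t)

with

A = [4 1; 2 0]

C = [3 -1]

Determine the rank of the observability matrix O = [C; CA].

2

CA = [[10, 3]]
Observability matrix O = [C; CA] = [[3, -1], [10, 3]]
det(O) = 3·3 - (-1)·10 = 9 - (-10) = 19 ≠ 0, so rank(O) = 2.
rank(O) = 2 = n, so the pair (A, C) is completely observable.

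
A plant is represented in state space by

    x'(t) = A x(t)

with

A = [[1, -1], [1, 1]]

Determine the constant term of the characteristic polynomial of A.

For a 2×2 matrix, det(sI - A) = s^2 - (tr A)s + det A.
tr A = 2, det A = 2.
So p(s) = s^2 - 2s + 2.
The constant term is 2.

2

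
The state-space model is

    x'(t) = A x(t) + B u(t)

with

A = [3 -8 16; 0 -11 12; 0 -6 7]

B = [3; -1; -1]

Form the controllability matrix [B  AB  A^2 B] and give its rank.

AB = [[1], [-1], [-1]]
A^2B = [[-5], [-1], [-1]]
Controllability matrix C = [B  AB  A^2B] = [[3, 1, -5], [-1, -1, -1], [-1, -1, -1]]
The rows r1, r2, r3 of C are linearly dependent: -r2 + r3 = 0 (check each entry), so rank(C) ≤ 2.
The 2×2 minor from rows 1, 2, columns 1, 2 is 3·(-1) - 1·(-1) = -3 - (-1) = -2 ≠ 0, so rank(C) = 2.
rank(C) = 2 < n = 3, so the pair (A, B) is not completely controllable.

2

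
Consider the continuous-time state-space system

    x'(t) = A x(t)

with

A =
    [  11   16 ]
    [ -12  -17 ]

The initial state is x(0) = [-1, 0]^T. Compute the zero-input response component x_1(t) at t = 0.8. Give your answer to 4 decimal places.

det(sI - A) = s^2 - (tr A)s + det A, with tr A = 11 + (-17) = -6 and det A = 11·(-17) - 16·(-12) = -187 - (-192) = 5.
So p(s) = det(sI - A) = s^2 + 6s + 5.
Factor s^2 + 6s + 5: two numbers with sum -6 and product 5 are -1 and -5, so s^2 + 6s + 5 = (s + 1)(s + 5).
Hence p(s) = (s + 1) (s + 5), with roots -5, -1.
The eigenvalues -5, -1 are distinct and real, so A is diagonalisable and x(t) = e^{At} x(0) = V diag(e^{λ_i t}) V^{-1} x(0), where the columns of V are the eigenvectors.
λ = -5: A - (-5)I = [[16, 16], [-12, -12]]. Row 1 gives 16·v1 + 16·v2 = 0, so take v_1 = [-1, 1]^T.
λ = -1: A - (-1)I = [[12, 16], [-12, -16]]. Row 1 gives 12·v1 + 16·v2 = 0, so take v_2 = [-4, 3]^T.
V = [v_1 v_2] = [[-1, -4], [1, 3]] has det V = 1, so V^{-1} = adj(V)/det V = [[3, 4], [-1, -1]].
Modal coordinates z(0) = V^{-1} x(0): 3·(-1) + 4·0 = -3; (-1)·(-1) + (-1)·0 = 1; so z(0) = [-3, 1]^T.
x_1(t) = Σ_i (v_i)_1 · z_i(0) · e^{λ_i t} (row 1 of V times the modal terms).
x_1(0.8) = (-1)·(-3)·e^{-5·0.8} + (-4)·1·e^{-1·0.8} = 3·0.018316 + (-4)·0.449329 = -1.7424.

-1.7424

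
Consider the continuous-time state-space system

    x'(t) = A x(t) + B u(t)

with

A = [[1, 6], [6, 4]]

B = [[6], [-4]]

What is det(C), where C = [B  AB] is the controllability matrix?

AB = [[-18], [20]]
Controllability matrix C = [B  AB] = [[6, -18], [-4, 20]]
det(C) = 6·20 - (-18)·(-4) = 120 - 72 = 48
Since det(C) ≠ 0, rank(C) = 2 and the system is completely controllable.

48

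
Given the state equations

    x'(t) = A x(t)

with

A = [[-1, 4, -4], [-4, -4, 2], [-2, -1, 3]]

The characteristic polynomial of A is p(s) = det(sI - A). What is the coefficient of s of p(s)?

Expand det(sI - A) for the 3×3 matrix.
p(s) = s^3 + 2s^2 - s - 58.
(Check: constant term = det(-A) = (-1)^3 det A = -58; coefficient of s^2 = -tr A = 2.)
The coefficient of s is -1.

-1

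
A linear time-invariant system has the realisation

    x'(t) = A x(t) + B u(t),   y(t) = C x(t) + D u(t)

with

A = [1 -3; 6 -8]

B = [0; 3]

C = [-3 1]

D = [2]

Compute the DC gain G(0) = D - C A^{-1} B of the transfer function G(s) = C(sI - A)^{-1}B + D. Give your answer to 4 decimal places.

G(0) = C(-A)^{-1}B + D = -C A^{-1} B + D.
det A = 10, so A^{-1} = (1/10)·adj(A) = [[-4/5, 3/10], [-3/5, 1/10]]
A^{-1} B = [9/10, 3/10]^T
C A^{-1} B = -12/5
G(0) = D - C A^{-1} B = 2 - (-12/5) = 22/5 ≈ 4.4000

4.4000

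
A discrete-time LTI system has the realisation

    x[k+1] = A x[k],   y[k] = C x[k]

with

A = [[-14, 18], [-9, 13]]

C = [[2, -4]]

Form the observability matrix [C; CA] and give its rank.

1

CA = [[8, -16]]
Observability matrix O = [C; CA] = [[2, -4], [8, -16]]
Every row of O is a scalar multiple of row 1 = [2, -4] (multipliers 1, 4), so the rows span a one-dimensional space.
O ≠ 0, hence rank(O) = 1.
rank(O) = 1 < n = 2, so the pair (A, C) is not completely observable.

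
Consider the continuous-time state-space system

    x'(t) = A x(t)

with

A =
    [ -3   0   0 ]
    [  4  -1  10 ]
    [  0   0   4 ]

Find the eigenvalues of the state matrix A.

-3, -1, 4

det(sI - A) = s^3 - (tr A)s^2 + (M11 + M22 + M33)s - det A, where Mii is the 2×2 principal minor of A obtained by deleting row i and column i.
tr A = (-3) + (-1) + 4 = 0; M11 = (-1)·4 - 10·0 = -4 - 0 = -4; M22 = (-3)·4 - 0·0 = -12 - 0 = -12; M33 = (-3)·(-1) - 0·4 = 3 - 0 = 3; sum of minors = -13.
det A = (-3)·((-1)·4 - 10·0) - 0·(4·4 - 10·0) + 0·(4·0 - (-1)·0) = (-3)·(-4) - 0·16 + 0·0 = 12.
So p(s) = det(sI - A) = s^3 - 13s - 12.
Rational-root test: any integer root divides -12. Testing small divisors, s = -1 works: p(-1) = -1 + 0 + 13 + (-12) = 0, so (s + 1) is a factor.
Dividing, p(s) = (s + 1)(s^2 - s - 12).
Factor s^2 - s - 12: two numbers with sum 1 and product -12 are 4 and -3, so s^2 - s - 12 = (s - 4)(s + 3).
Hence p(s) = (s - 4) (s + 1) (s + 3), with roots -3, -1, 4.
At least one eigenvalue has non-negative real part, so the system is not asymptotically stable.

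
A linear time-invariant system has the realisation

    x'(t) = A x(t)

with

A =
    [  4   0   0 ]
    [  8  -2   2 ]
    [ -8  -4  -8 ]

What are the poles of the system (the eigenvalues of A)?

det(sI - A) = s^3 - (tr A)s^2 + (M11 + M22 + M33)s - det A, where Mii is the 2×2 principal minor of A obtained by deleting row i and column i.
tr A = 4 + (-2) + (-8) = -6; M11 = (-2)·(-8) - 2·(-4) = 16 - (-8) = 24; M22 = 4·(-8) - 0·(-8) = -32 - 0 = -32; M33 = 4·(-2) - 0·8 = -8 - 0 = -8; sum of minors = -16.
det A = 4·((-2)·(-8) - 2·(-4)) - 0·(8·(-8) - 2·(-8)) + 0·(8·(-4) - (-2)·(-8)) = 4·24 - 0·(-48) + 0·(-48) = 96.
So p(s) = det(sI - A) = s^3 + 6s^2 - 16s - 96.
Rational-root test: any integer root divides -96. Testing small divisors, s = -4 works: p(-4) = -64 + 96 + 64 + (-96) = 0, so (s + 4) is a factor.
Dividing, p(s) = (s + 4)(s^2 + 2s - 24).
Factor s^2 + 2s - 24: two numbers with sum -2 and product -24 are 4 and -6, so s^2 + 2s - 24 = (s - 4)(s + 6).
Hence p(s) = (s - 4) (s + 4) (s + 6), with roots -6, -4, 4.
At least one eigenvalue has non-negative real part, so the system is not asymptotically stable.

-6, -4, 4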